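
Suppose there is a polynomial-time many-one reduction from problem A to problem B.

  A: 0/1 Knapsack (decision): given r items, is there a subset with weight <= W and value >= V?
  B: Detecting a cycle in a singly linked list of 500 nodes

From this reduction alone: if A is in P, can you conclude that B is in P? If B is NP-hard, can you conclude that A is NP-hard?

A poly-time reduction A <=_p B transfers tractability DOWN (B easy => A easy) and hardness UP (A hard => B hard), not the reverse.
From A in P, the reduction alone does NOT give B in P: any problem in P trivially reduces to SAT, yet SAT is not known to be in P.
From B NP-hard, the reduction alone does NOT give A NP-hard: again, easy problems reduce to hard ones.
(Here in fact A is NP-complete and B is in P, so no such reduction is known -- its existence would imply P = NP; the analysis concerns only what the assumed reduction would or would not let you conclude.)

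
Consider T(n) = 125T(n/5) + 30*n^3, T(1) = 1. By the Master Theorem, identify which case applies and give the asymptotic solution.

a=125, b=5, f(n)=30*n^3.
log_5(125) = 3, so n^(log_b(a)) = n^3.
f(n) = Theta(n^3), so Case 2 applies.
T(n) = Theta(n^3 log n).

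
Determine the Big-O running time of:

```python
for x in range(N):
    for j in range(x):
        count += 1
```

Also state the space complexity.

Time complexity: O(n^2).
Space complexity: O(1).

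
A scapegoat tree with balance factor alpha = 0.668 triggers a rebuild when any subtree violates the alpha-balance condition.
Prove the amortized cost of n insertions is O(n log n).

Define potential Phi = c * sum of |size(left(v)) - size(right(v))| over all nodes. An insertion at depth d costs O(d) = O(log n) and increases Phi by O(log n). When a rebuild of subtree of size s occurs, it costs O(s) but reduces Phi by Omega(s). With alpha = 0.668, between rebuilds Omega(s) insertions must occur. Amortized cost per insertion: O(log n).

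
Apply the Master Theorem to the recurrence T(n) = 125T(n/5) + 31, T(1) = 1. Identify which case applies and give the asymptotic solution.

a=125, b=5, f(n)=31.
log_5(125) = 3 > 0.
Since f(n) = O(n^0) is polynomially smaller than n^3, Case 1 applies.
T(n) = Theta(n^3).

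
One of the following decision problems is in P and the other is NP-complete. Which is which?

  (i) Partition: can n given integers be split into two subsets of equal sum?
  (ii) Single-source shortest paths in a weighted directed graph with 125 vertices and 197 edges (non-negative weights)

(i) is NP-complete: Subset Sum reduces to it (one of Karp's 21 NP-complete problems).
(ii) is P: Dijkstra's algorithm runs in O((V+E) log V).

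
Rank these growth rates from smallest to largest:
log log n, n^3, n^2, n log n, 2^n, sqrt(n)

Ordered by growth rate: log log n < sqrt(n) < n log n < n^2 < n^3 < 2^n.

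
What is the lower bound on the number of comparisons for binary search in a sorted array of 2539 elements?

With 2539 possible positions, we need at least ceil(log_2(2539)) = 12 comparisons. Each comparison splits the remaining candidates by at most half.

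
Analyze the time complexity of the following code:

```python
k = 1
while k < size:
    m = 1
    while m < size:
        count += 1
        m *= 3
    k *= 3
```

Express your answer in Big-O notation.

Time complexity: O(log^2 n).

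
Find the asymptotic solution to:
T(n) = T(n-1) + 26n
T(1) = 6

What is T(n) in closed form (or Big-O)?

Unrolling: T(n) = 6 + 26*(2 + 3 + ... + n) = 6 + 26*(n(n+1)/2 - 1) = O(n^2).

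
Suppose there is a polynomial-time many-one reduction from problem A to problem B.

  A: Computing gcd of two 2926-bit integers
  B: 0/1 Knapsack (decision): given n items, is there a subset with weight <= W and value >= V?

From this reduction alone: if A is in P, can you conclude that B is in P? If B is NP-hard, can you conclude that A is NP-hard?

A poly-time reduction A <=_p B transfers tractability DOWN (B easy => A easy) and hardness UP (A hard => B hard), not the reverse.
From A in P, the reduction alone does NOT give B in P: any problem in P trivially reduces to SAT, yet SAT is not known to be in P.
From B NP-hard, the reduction alone does NOT give A NP-hard: again, easy problems reduce to hard ones.
(Here in fact A is P and B is NP-complete.)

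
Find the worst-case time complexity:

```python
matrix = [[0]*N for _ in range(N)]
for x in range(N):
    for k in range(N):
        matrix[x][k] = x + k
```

Time complexity: O(n^2).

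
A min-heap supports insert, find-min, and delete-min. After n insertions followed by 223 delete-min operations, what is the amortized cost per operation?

Insert takes O(log n) worst case. Delete-min takes O(log n). Over a sequence of n inserts and 223 delete-mins, total cost is O((n + 223) log n). Amortized per operation: O(log n).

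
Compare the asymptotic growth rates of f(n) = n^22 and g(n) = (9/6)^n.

g(n) = (9/6)^n grows faster: (9/6)^n is exponential with base 9/6 > 1, dominating every polynomial.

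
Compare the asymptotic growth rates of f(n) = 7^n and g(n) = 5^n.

f(n) = 7^n grows faster: (7/5)^n -> infinity since 7/5 > 1.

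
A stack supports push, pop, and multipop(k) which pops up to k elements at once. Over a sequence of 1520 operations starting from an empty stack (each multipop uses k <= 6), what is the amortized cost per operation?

Each element is pushed exactly once and popped at most once (whether by pop or as part of a multipop). So the total number of individual pops over the whole sequence is at most the number of pushes, which is at most 1520. Total work <= 2 * 1520, hence O(1) amortized per operation.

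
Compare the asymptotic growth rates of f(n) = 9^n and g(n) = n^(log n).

f(n) = 9^n grows faster: take logs: log(n^(log n)) = (log n)^2, log(9^n) = n log 9; n dominates (log n)^2.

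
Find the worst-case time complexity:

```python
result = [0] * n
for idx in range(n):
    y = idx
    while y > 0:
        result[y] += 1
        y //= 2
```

Time complexity: O(n log n).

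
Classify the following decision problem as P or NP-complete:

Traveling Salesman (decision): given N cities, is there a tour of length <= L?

This problem is NP-complete: reduces from Hamiltonian Cycle.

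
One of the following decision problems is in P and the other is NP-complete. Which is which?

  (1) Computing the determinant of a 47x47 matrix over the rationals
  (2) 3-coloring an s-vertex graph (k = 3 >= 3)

(1) is P: Gaussian elimination runs in O(n^3).
(2) is NP-complete: graph k-coloring for k>=3 is NP-complete by reduction from 3-SAT.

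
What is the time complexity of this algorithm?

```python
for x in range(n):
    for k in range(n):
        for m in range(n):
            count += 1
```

Time complexity: O(n^3).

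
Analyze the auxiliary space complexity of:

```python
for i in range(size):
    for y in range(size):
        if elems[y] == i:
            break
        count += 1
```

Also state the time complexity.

Space complexity: O(1).
Only a constant amount of auxiliary storage is used; nothing grows with n.
Time complexity: O(n^2).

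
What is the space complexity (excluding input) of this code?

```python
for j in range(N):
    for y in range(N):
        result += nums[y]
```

Space complexity: O(1).
Only a constant amount of auxiliary storage is used; nothing grows with n.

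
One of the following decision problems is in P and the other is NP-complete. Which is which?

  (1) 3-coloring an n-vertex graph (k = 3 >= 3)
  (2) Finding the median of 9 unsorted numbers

(1) is NP-complete: graph k-coloring for k>=3 is NP-complete by reduction from 3-SAT.
(2) is P: linear-time selection (median-of-medians) runs in O(n).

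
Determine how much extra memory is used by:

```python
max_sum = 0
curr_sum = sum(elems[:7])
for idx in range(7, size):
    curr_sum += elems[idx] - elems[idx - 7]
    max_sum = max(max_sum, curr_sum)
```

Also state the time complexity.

Space complexity: O(1).
Only a constant amount of auxiliary storage is used; nothing grows with n.
Time complexity: O(n).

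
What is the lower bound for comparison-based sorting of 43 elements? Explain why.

A comparison-based sorting algorithm corresponds to a decision tree. With 43! possible permutations, the tree has 43! leaves. The height is at least log_2(43!) = Omega(n log n) by Stirling's approximation.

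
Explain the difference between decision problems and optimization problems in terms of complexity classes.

Decision problems have yes/no answers and are classified into P, NP, etc. Optimization problems seek the best solution. Every optimization problem has a corresponding decision version. If the decision version is NP-complete, the optimization version is NP-hard.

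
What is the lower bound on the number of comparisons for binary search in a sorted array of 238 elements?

With 238 possible positions, we need at least ceil(log_2(238)) = 8 comparisons. Each comparison splits the remaining candidates by at most half.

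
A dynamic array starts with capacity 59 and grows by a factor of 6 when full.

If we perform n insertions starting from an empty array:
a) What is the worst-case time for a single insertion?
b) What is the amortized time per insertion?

(a) Worst-case single insertion: O(n) -- when the array is full at capacity c, the resize copies all c elements, and c can be Theta(n).
(b) Resizes happen at sizes 59, 354, 2124, ... Total copy cost for n insertions: 59 + 354 + ... = O(n) (geometric series with ratio 1/6). Amortized cost per insertion: O(n)/n = O(1).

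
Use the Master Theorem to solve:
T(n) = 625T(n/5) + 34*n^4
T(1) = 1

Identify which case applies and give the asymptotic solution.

a=625, b=5, f(n)=34*n^4.
log_5(625) = 4, so n^(log_b(a)) = n^4.
f(n) = Theta(n^4), so Case 2 applies.
T(n) = Theta(n^4 log n).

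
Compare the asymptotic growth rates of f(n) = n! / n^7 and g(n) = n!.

g(n) = n! grows faster: the ratio n!/(n!/n^7) = n^7 -> infinity.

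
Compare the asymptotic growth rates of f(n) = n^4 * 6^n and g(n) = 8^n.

g(n) = 8^n grows faster: 8^n / (n^4 6^n) = (8/6)^n / n^4 -> infinity since 8/6 > 1.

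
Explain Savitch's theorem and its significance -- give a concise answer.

Savitch's theorem states that NSPACE(f(n)) is contained in DSPACE(f(n)^2) for f(n) >= log n. In particular, NPSPACE = PSPACE, meaning nondeterminism does not significantly help for space-bounded computation. This contrasts with time, where we do not know if P = NP.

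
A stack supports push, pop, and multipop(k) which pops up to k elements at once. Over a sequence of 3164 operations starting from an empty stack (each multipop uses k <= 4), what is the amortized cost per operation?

Each element is pushed exactly once and popped at most once (whether by pop or as part of a multipop). So the total number of individual pops over the whole sequence is at most the number of pushes, which is at most 3164. Total work <= 2 * 3164, hence O(1) amortized per operation.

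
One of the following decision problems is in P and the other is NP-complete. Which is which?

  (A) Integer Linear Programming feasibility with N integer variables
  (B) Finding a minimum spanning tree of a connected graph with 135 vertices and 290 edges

(A) is NP-complete: ILP feasibility is NP-complete (LP relaxation is in P).
(B) is P: Kruskal's / Prim's algorithms run in polynomial time.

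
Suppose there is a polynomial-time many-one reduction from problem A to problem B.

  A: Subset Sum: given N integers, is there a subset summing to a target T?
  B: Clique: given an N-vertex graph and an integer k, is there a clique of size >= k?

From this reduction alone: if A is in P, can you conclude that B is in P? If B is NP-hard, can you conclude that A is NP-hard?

A poly-time reduction A <=_p B transfers tractability DOWN (B easy => A easy) and hardness UP (A hard => B hard), not the reverse.
From A in P, the reduction alone does NOT give B in P: any problem in P trivially reduces to SAT, yet SAT is not known to be in P.
From B NP-hard, the reduction alone does NOT give A NP-hard: again, easy problems reduce to hard ones.
(Here in fact A is NP-complete and B is NP-complete.)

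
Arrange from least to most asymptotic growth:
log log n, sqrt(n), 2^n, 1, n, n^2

Ordered by growth rate: 1 < log log n < sqrt(n) < n < n^2 < 2^n.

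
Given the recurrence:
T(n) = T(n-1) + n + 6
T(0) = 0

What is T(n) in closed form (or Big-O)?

Dominant term in sum is 1*sum(i, i=1..n) = 1*n*(n+1)/2 = O(n^2).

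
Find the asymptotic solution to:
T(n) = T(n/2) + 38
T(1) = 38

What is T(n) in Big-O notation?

Each step divides n by 2 and adds 38. After log_2(n) steps, T(n) = O(log n).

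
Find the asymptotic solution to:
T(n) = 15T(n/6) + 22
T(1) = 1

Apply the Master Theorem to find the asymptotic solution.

a=15, b=6, f(n)=22. log_6(15) = 1.511. Case 1 of Master Theorem: T(n) = O(n^1.511).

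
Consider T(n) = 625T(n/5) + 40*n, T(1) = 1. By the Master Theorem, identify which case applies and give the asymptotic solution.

a=625, b=5, f(n)=40*n.
log_5(625) = 4 > 1.
Since f(n) = O(n^1) is polynomially smaller than n^4, Case 1 applies.
T(n) = Theta(n^4).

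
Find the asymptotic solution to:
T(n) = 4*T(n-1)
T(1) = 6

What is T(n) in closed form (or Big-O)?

Each step multiplies by 4. T(n) = T(1)*4^(n-1) = 6*4^(n-1).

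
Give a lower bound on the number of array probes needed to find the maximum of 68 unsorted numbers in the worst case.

Adversary: any unprobed cell could hold a value larger than everything seen so far. If fewer than 68 cells are probed, the adversary places the max in an unprobed cell. So all 68 cells must be examined; together with 68-1 comparisons this is tight.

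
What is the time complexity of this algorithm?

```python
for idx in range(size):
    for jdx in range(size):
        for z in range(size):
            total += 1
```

Time complexity: O(n^3).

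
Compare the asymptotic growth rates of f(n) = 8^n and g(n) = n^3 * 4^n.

f(n) = 8^n grows faster: 8^n / (n^3 4^n) = (8/4)^n / n^3 -> infinity since 8/4 > 1.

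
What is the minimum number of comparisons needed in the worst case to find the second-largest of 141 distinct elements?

Lower bound: finding the max needs 141-1 comparisons. By the adversary weight-doubling argument, the max must personally win >= ceil(log_2(141)) = 8 comparisons; the 2nd-largest is among those 8 losers, needing 8-1 more comparisons. Total >= 141-1 + 8-1 = 147. A balanced knockout tournament achieves this.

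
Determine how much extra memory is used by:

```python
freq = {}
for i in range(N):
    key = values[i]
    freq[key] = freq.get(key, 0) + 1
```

Space complexity: O(n).
Auxiliary storage grows linearly with the input size n in the worst case.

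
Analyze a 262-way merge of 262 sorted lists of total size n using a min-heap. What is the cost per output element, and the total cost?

Maintain a min-heap of size 262 holding the current head of each list. Each output step does one extract-min (O(log 262)) and one insert of that list's next element (O(log 262)). Each of the n elements passes through the heap exactly once, so the total cost is O(n log 262), i.e. O(log 262) per output element.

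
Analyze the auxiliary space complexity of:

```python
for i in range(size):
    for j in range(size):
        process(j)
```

Space complexity: O(1).
Only a constant amount of auxiliary storage is used; nothing grows with n.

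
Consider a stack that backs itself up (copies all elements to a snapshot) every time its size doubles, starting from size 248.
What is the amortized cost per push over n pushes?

Backups occur at sizes 248, 496, 992, ..., copying 248 + 496 + 992 + ... <= 2n elements total (geometric series). Spread over n pushes, the amortized backup cost is O(1) per push.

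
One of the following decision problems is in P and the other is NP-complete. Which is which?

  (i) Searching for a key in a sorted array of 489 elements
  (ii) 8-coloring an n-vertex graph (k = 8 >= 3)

(i) is P: binary search runs in O(log n).
(ii) is NP-complete: graph k-coloring for k>=3 is NP-complete by reduction from 3-SAT.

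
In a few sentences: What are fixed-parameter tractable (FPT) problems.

A problem parameterized by k is FPT if it can be solved in time f(k) * n^O(1), where f is any computable function of k alone. Vertex Cover parameterized by solution size k is FPT: O(2^k * n). The W-hierarchy (W[1], W[2], ...) classifies parameterized problems by hardness; Clique parameterized by clique size is W[1]-complete.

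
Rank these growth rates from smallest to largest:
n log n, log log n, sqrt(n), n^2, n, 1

Ordered by growth rate: 1 < log log n < sqrt(n) < n < n log n < n^2.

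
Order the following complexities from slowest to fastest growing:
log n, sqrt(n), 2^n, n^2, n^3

Ordered by growth rate: log n < sqrt(n) < n^2 < n^3 < 2^n.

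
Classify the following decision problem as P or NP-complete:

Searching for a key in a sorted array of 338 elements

This problem is in P: binary search runs in O(log n).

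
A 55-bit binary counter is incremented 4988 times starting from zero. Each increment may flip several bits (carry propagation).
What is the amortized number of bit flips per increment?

Bit i flips on every 2^i-th increment, so over 4988 increments bit i flips floor(4988/2^i) times. Summing over i: total flips < 2 * 4988. Amortized: < 2 = O(1) per increment.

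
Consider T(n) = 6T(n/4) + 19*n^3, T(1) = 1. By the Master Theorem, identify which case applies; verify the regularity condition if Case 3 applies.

a=6, b=4, f(n)=19*n^3.
log_4(6) = 1.292 < 3.
f(n) = Omega(n^(1.292+epsilon)) for some epsilon > 0, so Case 3 is the candidate.
Regularity: a*f(n/b) = 6*19*(n/4)^3 = (6/64)*19*n^3 <= c*f(n) with c = 6/64 < 1. Satisfied.
Case 3: T(n) = Theta(n^3).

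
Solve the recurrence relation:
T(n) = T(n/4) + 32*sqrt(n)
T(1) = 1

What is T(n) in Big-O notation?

Each level contributes sqrt(n/4^k). Geometric series with ratio 1/sqrt(4) < 1 sums to O(sqrt(n)).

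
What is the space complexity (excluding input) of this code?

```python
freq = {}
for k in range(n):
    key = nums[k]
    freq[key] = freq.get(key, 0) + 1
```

Space complexity: O(n).
Auxiliary storage grows linearly with the input size n in the worst case.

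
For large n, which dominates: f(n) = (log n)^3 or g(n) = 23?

f(n) = (log n)^3 grows faster: any unbounded function dominates a constant.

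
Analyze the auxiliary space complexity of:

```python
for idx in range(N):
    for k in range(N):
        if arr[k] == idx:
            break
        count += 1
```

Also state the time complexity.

Space complexity: O(1).
Only a constant amount of auxiliary storage is used; nothing grows with n.
Time complexity: O(n^2).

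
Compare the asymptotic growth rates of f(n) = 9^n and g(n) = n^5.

f(n) = 9^n grows faster: any exponential with base > 1 dominates every polynomial.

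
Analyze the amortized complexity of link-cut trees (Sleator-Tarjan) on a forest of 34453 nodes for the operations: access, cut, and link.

Link-cut trees represent the forest using splay trees over preferred paths. With potential Phi = sum over nodes of log(size of virtual subtree), each access on 34453 nodes is O(log 34453) = O(log n) amortized by the splay-tree access lemma. Cut and link are O(1) plus one access.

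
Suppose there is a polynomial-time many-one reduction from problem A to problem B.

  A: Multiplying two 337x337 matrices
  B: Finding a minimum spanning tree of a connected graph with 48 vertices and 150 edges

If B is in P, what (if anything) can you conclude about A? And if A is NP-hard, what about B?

A poly-time reduction A <=_p B means any A-instance can be transformed to a B-instance in poly time.
If B is in P: compose the reduction with B's poly-time algorithm to solve A in poly time, so A is in P.
If A is NP-hard: every NP problem reduces to A, which reduces to B; composing reductions, every NP problem reduces to B, so B is NP-hard.
(Here in fact A is P and B is P.)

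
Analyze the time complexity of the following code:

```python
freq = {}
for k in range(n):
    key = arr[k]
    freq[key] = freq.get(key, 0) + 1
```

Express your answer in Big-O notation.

Time complexity: O(n).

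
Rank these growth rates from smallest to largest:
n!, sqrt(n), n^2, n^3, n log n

Ordered by growth rate: sqrt(n) < n log n < n^2 < n^3 < n!.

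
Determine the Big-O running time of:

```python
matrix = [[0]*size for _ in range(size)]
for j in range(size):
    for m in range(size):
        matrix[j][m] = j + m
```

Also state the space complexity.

Time complexity: O(n^2).
Space complexity: O(n^2).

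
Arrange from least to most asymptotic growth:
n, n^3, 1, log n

Ordered by growth rate: 1 < log n < n < n^3.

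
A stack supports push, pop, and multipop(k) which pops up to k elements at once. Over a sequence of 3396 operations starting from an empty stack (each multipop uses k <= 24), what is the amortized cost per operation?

Each element is pushed exactly once and popped at most once (whether by pop or as part of a multipop). So the total number of individual pops over the whole sequence is at most the number of pushes, which is at most 3396. Total work <= 2 * 3396, hence O(1) amortized per operation.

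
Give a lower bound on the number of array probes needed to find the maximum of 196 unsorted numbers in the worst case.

Adversary: any unprobed cell could hold a value larger than everything seen so far. If fewer than 196 cells are probed, the adversary places the max in an unprobed cell. So all 196 cells must be examined; together with 196-1 comparisons this is tight.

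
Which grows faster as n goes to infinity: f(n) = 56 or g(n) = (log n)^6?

g(n) = (log n)^6 grows faster: any unbounded function dominates a constant.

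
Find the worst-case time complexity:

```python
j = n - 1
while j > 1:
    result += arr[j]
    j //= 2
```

Time complexity: O(log n).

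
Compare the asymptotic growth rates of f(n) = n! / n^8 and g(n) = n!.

g(n) = n! grows faster: the ratio n!/(n!/n^8) = n^8 -> infinity.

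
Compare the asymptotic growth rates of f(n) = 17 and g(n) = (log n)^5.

g(n) = (log n)^5 grows faster: any unbounded function dominates a constant.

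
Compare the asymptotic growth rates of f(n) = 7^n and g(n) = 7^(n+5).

f(n) = 7^n and g(n) = 7^(n+5) are Theta of each other: 7^(n+5) = 7^5 * 7^n = Theta(7^n).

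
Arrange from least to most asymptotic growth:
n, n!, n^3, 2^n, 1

Ordered by growth rate: 1 < n < n^3 < 2^n < n!.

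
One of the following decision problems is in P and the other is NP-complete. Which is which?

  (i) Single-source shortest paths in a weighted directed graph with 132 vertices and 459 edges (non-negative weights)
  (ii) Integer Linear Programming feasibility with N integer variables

(i) is P: Dijkstra's algorithm runs in O((V+E) log V).
(ii) is NP-complete: ILP feasibility is NP-complete (LP relaxation is in P).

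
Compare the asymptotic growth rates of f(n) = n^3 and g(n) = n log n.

f(n) = n^3 grows faster: n^3 / (n log n) = n^2/log n -> infinity.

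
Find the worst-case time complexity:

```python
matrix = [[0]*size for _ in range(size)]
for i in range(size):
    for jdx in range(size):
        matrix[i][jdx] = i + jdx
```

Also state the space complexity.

Time complexity: O(n^2).
Space complexity: O(n^2).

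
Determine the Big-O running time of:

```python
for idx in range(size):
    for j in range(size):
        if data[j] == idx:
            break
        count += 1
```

Time complexity: O(n^2).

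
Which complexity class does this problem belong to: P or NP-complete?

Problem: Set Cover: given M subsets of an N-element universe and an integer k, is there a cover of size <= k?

This problem is NP-complete: one of Karp's 21 NP-complete problems (with k part of the input).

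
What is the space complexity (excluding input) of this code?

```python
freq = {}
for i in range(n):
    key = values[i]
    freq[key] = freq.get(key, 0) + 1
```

Space complexity: O(n).
Auxiliary storage grows linearly with the input size n in the worst case.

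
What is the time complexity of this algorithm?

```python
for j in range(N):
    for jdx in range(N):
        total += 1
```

Time complexity: O(n^2).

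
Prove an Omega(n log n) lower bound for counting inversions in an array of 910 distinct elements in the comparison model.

Decision-tree argument: at any leaf, the comparisons made (with transitivity) must totally order all 910 elements -- otherwise some pair (i,j) is unordered, and an adversary can present two inputs agreeing on every comparison made but with that pair flipped, changing the inversion count by 1, so the leaf's output is wrong on one of them. Hence the tree has >= 910! leaves and height >= log_2(910!) = Omega(n log n). Modified merge sort achieves O(n log n).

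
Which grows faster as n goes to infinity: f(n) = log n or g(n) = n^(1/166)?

g(n) = n^(1/166) grows faster: any positive power of n dominates log n.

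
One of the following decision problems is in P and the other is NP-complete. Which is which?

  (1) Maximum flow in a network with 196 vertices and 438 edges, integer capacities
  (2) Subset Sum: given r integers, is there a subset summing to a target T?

(1) is P: Edmonds-Karp / push-relabel run in polynomial time.
(2) is NP-complete: one of Karp's 21 NP-complete problems.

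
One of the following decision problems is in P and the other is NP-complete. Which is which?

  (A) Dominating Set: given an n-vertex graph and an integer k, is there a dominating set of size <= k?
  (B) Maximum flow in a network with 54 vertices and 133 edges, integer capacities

(A) is NP-complete: reduces from Set Cover (with k part of the input).
(B) is P: Edmonds-Karp / push-relabel run in polynomial time.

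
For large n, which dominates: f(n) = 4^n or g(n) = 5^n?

g(n) = 5^n grows faster: (5/4)^n -> infinity since 5/4 > 1.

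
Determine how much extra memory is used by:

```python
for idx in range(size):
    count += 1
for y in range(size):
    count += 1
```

Space complexity: O(1).
Only a constant amount of auxiliary storage is used; nothing grows with n.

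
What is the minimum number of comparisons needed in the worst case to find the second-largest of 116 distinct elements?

Lower bound: finding the max needs 116-1 comparisons. By the adversary weight-doubling argument, the max must personally win >= ceil(log_2(116)) = 7 comparisons; the 2nd-largest is among those 7 losers, needing 7-1 more comparisons. Total >= 116-1 + 7-1 = 121. A balanced knockout tournament achieves this.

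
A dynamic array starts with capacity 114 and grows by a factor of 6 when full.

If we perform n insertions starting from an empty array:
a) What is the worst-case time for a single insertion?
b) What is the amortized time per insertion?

(a) Worst-case single insertion: O(n) -- when the array is full at capacity c, the resize copies all c elements, and c can be Theta(n).
(b) Resizes happen at sizes 114, 684, 4104, ... Total copy cost for n insertions: 114 + 684 + ... = O(n) (geometric series with ratio 1/6). Amortized cost per insertion: O(n)/n = O(1).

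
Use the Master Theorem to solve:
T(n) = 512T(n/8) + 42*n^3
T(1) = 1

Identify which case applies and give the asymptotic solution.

a=512, b=8, f(n)=42*n^3.
log_8(512) = 3, so n^(log_b(a)) = n^3.
f(n) = Theta(n^3), so Case 2 applies.
T(n) = Theta(n^3 log n).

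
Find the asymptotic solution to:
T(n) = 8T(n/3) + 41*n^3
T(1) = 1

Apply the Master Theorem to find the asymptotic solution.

a=8, b=3, f(n)=41*n^3. log_3(8) = 1.893 < 3. Case 3: T(n) = O(n^3).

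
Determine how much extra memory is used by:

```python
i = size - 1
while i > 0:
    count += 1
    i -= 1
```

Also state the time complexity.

Space complexity: O(1).
Only a constant amount of auxiliary storage is used; nothing grows with n.
Time complexity: O(n).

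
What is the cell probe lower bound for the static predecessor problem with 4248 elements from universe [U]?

The Patrascu-Thorup lower bound shows any data structure on n = 4248 elements using O(n * polylog(n)) space requires Omega(log log U) query time. van Emde Boas trees achieve O(log log U) with O(U) space.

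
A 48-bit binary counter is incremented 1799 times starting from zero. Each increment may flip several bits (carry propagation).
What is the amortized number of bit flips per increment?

Bit i flips on every 2^i-th increment, so over 1799 increments bit i flips floor(1799/2^i) times. Summing over i: total flips < 2 * 1799. Amortized: < 2 = O(1) per increment.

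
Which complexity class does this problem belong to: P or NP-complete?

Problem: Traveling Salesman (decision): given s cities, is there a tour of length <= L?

This problem is NP-complete: reduces from Hamiltonian Cycle.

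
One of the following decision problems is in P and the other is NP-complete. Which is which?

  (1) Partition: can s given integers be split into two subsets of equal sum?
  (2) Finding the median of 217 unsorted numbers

(1) is NP-complete: Subset Sum reduces to it (one of Karp's 21 NP-complete problems).
(2) is P: linear-time selection (median-of-medians) runs in O(n).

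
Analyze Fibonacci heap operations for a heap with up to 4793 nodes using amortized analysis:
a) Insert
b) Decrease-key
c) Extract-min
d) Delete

Fibonacci heaps use lazy consolidation. Potential function Phi = t + 2m (t = number of trees, m = marked nodes).
- Insert: O(1) actual, Delta Phi = +1 (one new tree) => O(1) amortized.
- Decrease-key: with c cascading cuts, actual cost is O(c); Delta Phi <= c - 2(c-1) + 2 = 4 - c (c new trees; >= c-1 marks cleared; <= 1 new mark). Amortized O(c) + (4 - c) = O(1).
- Extract-min: O(D(n) + t) actual; consolidation drops t to <= D(n)+1, so Delta Phi pays for the t term. D(n) = O(log n) for n = 4793 => O(log n) amortized.
- Delete: decrease-key to -inf then extract-min = O(log n).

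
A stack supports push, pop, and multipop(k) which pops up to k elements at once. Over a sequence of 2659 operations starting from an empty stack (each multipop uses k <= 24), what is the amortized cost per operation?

Each element is pushed exactly once and popped at most once (whether by pop or as part of a multipop). So the total number of individual pops over the whole sequence is at most the number of pushes, which is at most 2659. Total work <= 2 * 2659, hence O(1) amortized per operation.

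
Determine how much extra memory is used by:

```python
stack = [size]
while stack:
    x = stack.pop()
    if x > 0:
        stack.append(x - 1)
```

Space complexity: O(1).
Only a constant amount of auxiliary storage is used; nothing grows with n.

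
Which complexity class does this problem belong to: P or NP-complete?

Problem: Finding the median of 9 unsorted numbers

This problem is in P: linear-time selection (median-of-medians) runs in O(n).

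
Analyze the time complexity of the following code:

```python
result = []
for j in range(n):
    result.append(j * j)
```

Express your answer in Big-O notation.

Time complexity: O(n).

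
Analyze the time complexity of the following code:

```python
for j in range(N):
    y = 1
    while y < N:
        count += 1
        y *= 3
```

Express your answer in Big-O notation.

Time complexity: O(n log n).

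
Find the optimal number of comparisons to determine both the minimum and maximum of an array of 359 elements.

Naive approach: 716 comparisons (358 for max + 358 for min).
Optimal: Compare elements in pairs first (floor(n/2) = 179 comparisons), then find max among winners and min among losers (179 comparisons each).
Total: ceil(3n/2) - 2 = 537 comparisons. An adversary argument shows this is also a lower bound.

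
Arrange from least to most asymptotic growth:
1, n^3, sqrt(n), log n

Ordered by growth rate: 1 < log n < sqrt(n) < n^3.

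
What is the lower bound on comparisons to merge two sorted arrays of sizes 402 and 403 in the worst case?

Adversary: with |402 - 403| <= 1 the inputs can be fully interleaved so that every adjacent pair in the merged output comes from different arrays. Then each of the 804 adjacent pairs must be directly compared, or the algorithm cannot determine their relative order. Standard merge meets this bound.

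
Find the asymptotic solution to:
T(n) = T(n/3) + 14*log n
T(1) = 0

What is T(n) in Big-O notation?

Each of the log_3(n) levels adds O(log n). T(n) = O(log^2 n).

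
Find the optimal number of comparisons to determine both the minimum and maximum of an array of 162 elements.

Naive approach: 322 comparisons (161 for max + 161 for min).
Optimal: Compare elements in pairs first (floor(n/2) = 81 comparisons), then find max among winners and min among losers (80 comparisons each).
Total: ceil(3n/2) - 2 = 241 comparisons. An adversary argument shows this is also a lower bound.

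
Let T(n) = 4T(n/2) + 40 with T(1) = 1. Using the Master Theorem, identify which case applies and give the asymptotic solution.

a=4, b=2, f(n)=40.
log_2(4) = 2 > 0.
Since f(n) = O(n^0) is polynomially smaller than n^2, Case 1 applies.
T(n) = Theta(n^2).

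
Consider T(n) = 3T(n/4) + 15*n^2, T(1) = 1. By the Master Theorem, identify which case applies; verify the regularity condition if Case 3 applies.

a=3, b=4, f(n)=15*n^2.
log_4(3) = 0.7925 < 2.
f(n) = Omega(n^(0.7925+epsilon)) for some epsilon > 0, so Case 3 is the candidate.
Regularity: a*f(n/b) = 3*15*(n/4)^2 = (3/16)*15*n^2 <= c*f(n) with c = 3/16 < 1. Satisfied.
Case 3: T(n) = Theta(n^2).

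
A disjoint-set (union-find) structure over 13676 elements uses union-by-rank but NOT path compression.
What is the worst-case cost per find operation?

Union-by-rank alone keeps every tree's height <= log_2(13676) ~= 13.7. Each find traverses from a node to its root, costing O(height) = O(log n). Without path compression this bound is tight.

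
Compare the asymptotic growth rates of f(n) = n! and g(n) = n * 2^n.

f(n) = n! grows faster: by Stirling n! ~ (n/e)^n sqrt(2*pi*n); (n/e)^n eventually dominates n * 2^n.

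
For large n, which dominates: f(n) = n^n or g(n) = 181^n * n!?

g(n) = 181^n * n! grows faster: by Stirling n! ~ sqrt(2 pi n)(n/e)^n, so 181^n n! / n^n ~ (181/e)^n sqrt(2 pi n) -> infinity since 181/e > 1.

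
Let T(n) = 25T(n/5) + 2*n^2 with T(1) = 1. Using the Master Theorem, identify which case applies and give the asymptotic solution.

a=25, b=5, f(n)=2*n^2.
log_5(25) = 2, so n^(log_b(a)) = n^2.
f(n) = Theta(n^2), so Case 2 applies.
T(n) = Theta(n^2 log n).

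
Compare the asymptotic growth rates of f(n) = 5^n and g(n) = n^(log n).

f(n) = 5^n grows faster: take logs: log(n^(log n)) = (log n)^2, log(5^n) = n log 5; n dominates (log n)^2.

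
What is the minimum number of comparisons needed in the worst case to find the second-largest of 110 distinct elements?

Lower bound: finding the max needs 110-1 comparisons. By the adversary weight-doubling argument, the max must personally win >= ceil(log_2(110)) = 7 comparisons; the 2nd-largest is among those 7 losers, needing 7-1 more comparisons. Total >= 110-1 + 7-1 = 115. A balanced knockout tournament achieves this.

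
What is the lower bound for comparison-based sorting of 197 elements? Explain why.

A comparison-based sorting algorithm corresponds to a decision tree. With 197! possible permutations, the tree has 197! leaves. The height is at least log_2(197!) = Omega(n log n) by Stirling's approximation.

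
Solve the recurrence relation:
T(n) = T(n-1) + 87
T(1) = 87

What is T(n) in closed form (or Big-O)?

Unrolling: T(n) = T(n-1) + 87 = T(n-2) + 2*87 = ... = T(1) + (n-1)*87 = 87 + (n-1)*87 = 87n.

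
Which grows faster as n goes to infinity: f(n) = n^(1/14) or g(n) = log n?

f(n) = n^(1/14) grows faster: any positive power of n dominates log n.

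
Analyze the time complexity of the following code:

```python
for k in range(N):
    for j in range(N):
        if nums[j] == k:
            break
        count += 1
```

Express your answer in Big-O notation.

Time complexity: O(n^2).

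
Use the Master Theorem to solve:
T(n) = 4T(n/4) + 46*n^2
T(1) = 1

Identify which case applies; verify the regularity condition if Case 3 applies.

a=4, b=4, f(n)=46*n^2.
log_4(4) = 1 < 2.
f(n) = Omega(n^(1+epsilon)) for some epsilon > 0, so Case 3 is the candidate.
Regularity: a*f(n/b) = 4*46*(n/4)^2 = (4/16)*46*n^2 <= c*f(n) with c = 4/16 < 1. Satisfied.
Case 3: T(n) = Theta(n^2).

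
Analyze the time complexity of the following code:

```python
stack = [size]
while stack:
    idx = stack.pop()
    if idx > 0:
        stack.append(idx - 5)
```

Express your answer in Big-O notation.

Time complexity: O(n).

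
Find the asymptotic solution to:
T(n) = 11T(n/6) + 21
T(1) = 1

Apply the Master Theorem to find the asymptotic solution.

a=11, b=6, f(n)=21. log_6(11) = 1.338. Case 1 of Master Theorem: T(n) = O(n^1.338).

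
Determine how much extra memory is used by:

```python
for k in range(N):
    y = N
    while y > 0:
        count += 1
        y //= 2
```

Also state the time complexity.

Space complexity: O(1).
Only a constant amount of auxiliary storage is used; nothing grows with n.
Time complexity: O(n log n).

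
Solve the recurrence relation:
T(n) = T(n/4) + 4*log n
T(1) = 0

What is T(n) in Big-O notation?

Each of the log_4(n) levels adds O(log n). T(n) = O(log^2 n).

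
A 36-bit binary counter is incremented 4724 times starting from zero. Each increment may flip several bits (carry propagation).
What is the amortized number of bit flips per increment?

Bit i flips on every 2^i-th increment, so over 4724 increments bit i flips floor(4724/2^i) times. Summing over i: total flips < 2 * 4724. Amortized: < 2 = O(1) per increment.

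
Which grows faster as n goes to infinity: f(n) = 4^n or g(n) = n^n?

g(n) = n^n grows faster: n^n / 4^n = (n/4)^n -> infinity once n > 4.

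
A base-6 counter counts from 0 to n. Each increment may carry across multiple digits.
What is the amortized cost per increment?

Digit at position i changes every 6^i increments. Total digit changes over n increments: n * 6/(6-1) = O(n). Amortized: O(1).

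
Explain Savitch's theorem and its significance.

Savitch's theorem states that NSPACE(f(n)) is contained in DSPACE(f(n)^2) for f(n) >= log n. In particular, NPSPACE = PSPACE, meaning nondeterminism does not significantly help for space-bounded computation. This contrasts with time, where we do not know if P = NP.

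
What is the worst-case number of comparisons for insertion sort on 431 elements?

Insertion sort on reverse-sorted input: 1 + 2 + ... + (431-1) = 92665 comparisons.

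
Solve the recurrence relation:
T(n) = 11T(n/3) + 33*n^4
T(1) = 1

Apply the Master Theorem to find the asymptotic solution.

a=11, b=3, f(n)=33*n^4. log_3(11) = 2.183 < 4. Case 3: T(n) = O(n^4).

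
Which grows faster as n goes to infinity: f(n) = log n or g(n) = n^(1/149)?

g(n) = n^(1/149) grows faster: any positive power of n dominates log n.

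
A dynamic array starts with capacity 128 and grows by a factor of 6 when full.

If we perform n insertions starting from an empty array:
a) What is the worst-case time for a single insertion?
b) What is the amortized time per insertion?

(a) Worst-case single insertion: O(n) -- when the array is full at capacity c, the resize copies all c elements, and c can be Theta(n).
(b) Resizes happen at sizes 128, 768, 4608, ... Total copy cost for n insertions: 128 + 768 + ... = O(n) (geometric series with ratio 1/6). Amortized cost per insertion: O(n)/n = O(1).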